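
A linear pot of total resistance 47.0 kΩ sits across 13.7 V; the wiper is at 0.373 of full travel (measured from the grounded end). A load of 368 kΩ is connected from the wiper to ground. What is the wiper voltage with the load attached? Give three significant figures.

The wiper splits the pot into (1−α)R = 29.47 kΩ above and αR = 17.53 kΩ below.
Lower section ‖ load = 16.73 kΩ.
V_wiper = 13.7 × 16.73/(29.47 + 16.73) = 4.96 V.

V ≈ 4.96 V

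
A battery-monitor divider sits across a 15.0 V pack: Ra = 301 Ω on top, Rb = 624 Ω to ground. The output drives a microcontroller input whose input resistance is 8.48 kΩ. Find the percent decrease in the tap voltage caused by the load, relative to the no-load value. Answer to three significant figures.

The divider's output (Thévenin) resistance is Ra‖Rb = 203.1 Ω.
Fractional drop under load = R_th/(R_th + R_L) = 203.1 / (203.1 + 8480) = 0.02338.
So the output falls by 2.34 %.

2.34 %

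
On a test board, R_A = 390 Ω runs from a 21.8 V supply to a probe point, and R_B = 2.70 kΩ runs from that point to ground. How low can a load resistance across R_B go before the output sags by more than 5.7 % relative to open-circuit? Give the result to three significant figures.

R_L(min) ≈ 5.64 kΩ

Output resistance R_th = R_A‖R_B = (390 × 2700)/3090 = 340.8 Ω.
The fractional drop is R_th/(R_th + R_L); requiring this ≤ 0.0570 gives R_L ≥ R_th(1/0.0570 − 1) = 340.8 × 16.54 = 5.64 kΩ.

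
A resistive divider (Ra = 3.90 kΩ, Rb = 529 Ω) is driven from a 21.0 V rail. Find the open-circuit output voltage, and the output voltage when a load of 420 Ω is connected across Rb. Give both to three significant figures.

Unloaded: 2.51 V; loaded: 1.19 V

Open-circuit: V = 21.0 × 529/(3900 + 529) = 2.51 V.
With the load, Rb becomes Rb‖R_L = 234.1 Ω, so V = 21.0 × 234.1/4134 = 1.19 V.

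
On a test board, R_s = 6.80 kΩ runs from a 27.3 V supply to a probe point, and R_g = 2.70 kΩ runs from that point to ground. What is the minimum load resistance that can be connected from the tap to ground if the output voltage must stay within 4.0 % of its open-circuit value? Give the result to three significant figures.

R_L(min) ≈ 46.4 kΩ

Output resistance R_th = R_s‖R_g = (6.80 × 2.70)/9.500 = 1.933 kΩ.
The fractional drop is R_th/(R_th + R_L); requiring this ≤ 0.0400 gives R_L ≥ R_th(1/0.0400 − 1) = 1.933 × 24.00 = 46.4 kΩ.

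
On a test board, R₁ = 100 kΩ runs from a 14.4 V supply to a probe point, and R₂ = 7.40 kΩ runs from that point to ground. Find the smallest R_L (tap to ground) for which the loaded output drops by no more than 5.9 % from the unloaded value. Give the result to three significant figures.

R_L(min) ≈ 110 kΩ

Output resistance R_th = R₁‖R₂ = (100 × 7.40)/107.4 = 6.890 kΩ.
The fractional drop is R_th/(R_th + R_L); requiring this ≤ 0.0590 gives R_L ≥ R_th(1/0.0590 − 1) = 6.890 × 15.95 = 110 kΩ.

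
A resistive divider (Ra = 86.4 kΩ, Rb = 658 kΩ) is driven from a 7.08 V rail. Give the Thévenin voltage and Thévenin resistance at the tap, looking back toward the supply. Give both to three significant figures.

V_th is the open-circuit tap voltage: 7.08 × 658/(86.4 + 658) = 6.26 V.
With the supply zeroed, Ra and Rb appear in parallel from the tap: R_th = Ra‖Rb = (86.4 × 658)/744.4 = 76.4 kΩ.

V_th = 6.26 V, R_th = 76.4 kΩ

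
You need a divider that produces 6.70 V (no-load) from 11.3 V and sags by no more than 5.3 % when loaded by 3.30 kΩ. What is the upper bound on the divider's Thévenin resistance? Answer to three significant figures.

Loading drop = R_th/(R_th + R_L) ≤ 0.0530, so R_th ≤ R_L · ε/(1−ε) = 3.30 kΩ × 0.0530/0.9470 = 185 Ω.
(Any R1, R2 with R2/(R1+R2) = 0.593 and R1‖R2 ≤ 185 Ω will meet the spec.)

R_th ≤ 185 Ω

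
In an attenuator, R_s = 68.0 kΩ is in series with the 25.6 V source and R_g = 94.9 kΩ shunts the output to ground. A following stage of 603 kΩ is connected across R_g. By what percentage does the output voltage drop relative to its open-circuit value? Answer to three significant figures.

The divider's output (Thévenin) resistance is R_s‖R_g = 39.61 kΩ.
Fractional drop under load = R_th/(R_th + R_L) = 39.61 / (39.61 + 603) = 0.06165.
So the output falls by 6.16 %.

6.16 %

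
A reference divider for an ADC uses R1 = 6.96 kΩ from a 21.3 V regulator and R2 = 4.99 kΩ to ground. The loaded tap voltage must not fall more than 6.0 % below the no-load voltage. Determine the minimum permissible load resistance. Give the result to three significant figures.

R_L(min) ≈ 45.5 kΩ

Output resistance R_th = R1‖R2 = (6.96 × 4.99)/11.95 = 2.906 kΩ.
The fractional drop is R_th/(R_th + R_L); requiring this ≤ 0.0600 gives R_L ≥ R_th(1/0.0600 − 1) = 2.906 × 15.67 = 45.5 kΩ.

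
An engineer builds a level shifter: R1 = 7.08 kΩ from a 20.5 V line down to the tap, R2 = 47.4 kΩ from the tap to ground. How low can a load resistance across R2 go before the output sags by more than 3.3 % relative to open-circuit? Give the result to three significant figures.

Output resistance R_th = R1‖R2 = (7.08 × 47.4)/54.48 = 6.160 kΩ.
The fractional drop is R_th/(R_th + R_L); requiring this ≤ 0.0330 gives R_L ≥ R_th(1/0.0330 − 1) = 6.160 × 29.30 = 181 kΩ.

R_L(min) ≈ 181 kΩ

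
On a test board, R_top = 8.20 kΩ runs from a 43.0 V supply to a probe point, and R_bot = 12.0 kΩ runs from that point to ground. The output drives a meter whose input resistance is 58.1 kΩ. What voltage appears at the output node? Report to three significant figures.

The load sits in parallel with R_bot: R_bot‖R_L = (12.0 × 58.1) / (12.0 + 58.1) = 9.946 kΩ.
V_out = 43.0 × 9.946 / (8.20 + 9.946) = 43.0 × 9.946/18.15 = 23.6 V.

V_out ≈ 23.6 V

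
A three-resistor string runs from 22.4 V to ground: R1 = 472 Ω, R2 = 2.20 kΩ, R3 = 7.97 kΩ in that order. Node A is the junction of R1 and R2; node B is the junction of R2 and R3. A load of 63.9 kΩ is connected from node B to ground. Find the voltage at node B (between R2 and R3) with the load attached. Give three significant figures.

At node B, R3 is in parallel with the load: R3‖R_L = 7086 Ω.
Below node A the resistance is R2 + (R3‖R_L) = 9286 Ω, so V_A = 22.4 × 9286/9758 = 21.32 V.
Then V_B = V_A × (R3‖R_L)/(R2 + R3‖R_L) = 21.32 × 7086/9286 = 16.3 V.

V ≈ 16.3 V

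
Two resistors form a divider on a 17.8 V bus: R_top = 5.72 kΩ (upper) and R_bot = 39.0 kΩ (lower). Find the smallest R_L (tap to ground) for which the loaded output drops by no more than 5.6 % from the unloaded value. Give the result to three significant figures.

Output resistance R_th = R_top‖R_bot = (5.72 × 39.0)/44.72 = 4.988 kΩ.
The fractional drop is R_th/(R_th + R_L); requiring this ≤ 0.0560 gives R_L ≥ R_th(1/0.0560 − 1) = 4.988 × 16.86 = 84.1 kΩ.

R_L(min) ≈ 84.1 kΩ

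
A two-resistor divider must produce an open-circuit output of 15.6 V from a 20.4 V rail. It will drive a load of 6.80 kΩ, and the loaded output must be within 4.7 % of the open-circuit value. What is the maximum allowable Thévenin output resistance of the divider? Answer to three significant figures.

R_th ≤ 335 Ω

Loading drop = R_th/(R_th + R_L) ≤ 0.0470, so R_th ≤ R_L · ε/(1−ε) = 6.80 kΩ × 0.0470/0.9530 = 335 Ω.
(Any R1, R2 with R2/(R1+R2) = 0.765 and R1‖R2 ≤ 335 Ω will meet the spec.)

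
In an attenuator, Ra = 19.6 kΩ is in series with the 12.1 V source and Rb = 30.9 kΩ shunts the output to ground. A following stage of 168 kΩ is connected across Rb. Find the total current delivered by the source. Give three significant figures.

Rb‖R_L = 26.10 kΩ, so the source sees Ra + Rb‖R_L = 45.70 kΩ.
I = 12.1 V / 45.70 kΩ = 0.265 mA.

I ≈ 0.265 mA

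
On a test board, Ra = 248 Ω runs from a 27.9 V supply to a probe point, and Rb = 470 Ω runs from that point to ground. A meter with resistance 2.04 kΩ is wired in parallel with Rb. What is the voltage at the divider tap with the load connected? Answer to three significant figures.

V_out ≈ 16.9 V

The load sits in parallel with Rb: Rb‖R_L = (470 × 2040) / (470 + 2040) = 382.0 Ω.
V_out = 27.9 × 382.0 / (248 + 382.0) = 27.9 × 382.0/630.0 = 16.9 V.
(Unloaded it would have been 18.3 V.)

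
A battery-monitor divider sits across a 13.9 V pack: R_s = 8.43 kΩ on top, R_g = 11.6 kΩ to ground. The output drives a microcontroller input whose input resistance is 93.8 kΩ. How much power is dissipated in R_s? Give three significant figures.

P ≈ 4.63 mW

Total resistance from the source is R_s + (R_g‖R_L) = 18.75 kΩ, so I = 13.9/18.75 kΩ = 0.7412 mA.
P = I²·R_s = (0.7412 mA)² × 8.43 kΩ = 4.63 mW.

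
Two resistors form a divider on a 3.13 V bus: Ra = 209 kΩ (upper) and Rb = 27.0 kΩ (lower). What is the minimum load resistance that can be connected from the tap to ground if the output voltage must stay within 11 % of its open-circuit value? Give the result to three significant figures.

R_L(min) ≈ 193 kΩ

Output resistance R_th = Ra‖Rb = (209 × 27.0)/236.0 = 23.91 kΩ.
The fractional drop is R_th/(R_th + R_L); requiring this ≤ 0.110 gives R_L ≥ R_th(1/0.110 − 1) = 23.91 × 8.091 = 193 kΩ.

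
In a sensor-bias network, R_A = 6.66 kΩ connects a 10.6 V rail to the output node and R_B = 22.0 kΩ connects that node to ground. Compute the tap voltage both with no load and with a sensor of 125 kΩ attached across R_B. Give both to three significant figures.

Open-circuit: V = 10.6 × 22.0/(6.66 + 22.0) = 8.14 V.
With the load, R_B becomes R_B‖R_L = 18.71 kΩ, so V = 10.6 × 18.71/25.37 = 7.82 V.

Unloaded: 8.14 V; loaded: 7.82 V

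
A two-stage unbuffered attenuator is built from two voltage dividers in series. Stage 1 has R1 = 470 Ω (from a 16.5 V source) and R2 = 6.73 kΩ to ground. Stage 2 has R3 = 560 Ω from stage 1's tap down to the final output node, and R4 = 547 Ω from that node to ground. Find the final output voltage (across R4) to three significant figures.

Stage 2 presents R3+R4 = 1107 Ω as a load on stage 1's tap.
Stage 1's lower leg becomes R2‖(R3+R4) = 950.6 Ω, so V_mid = 16.5 × 950.6/1421 = 11.04 V.
Stage 2 is itself unloaded: V_out = V_mid × R4/(R3+R4) = 11.04 × 547/1107 = 5.46 V.

V_out ≈ 5.46 V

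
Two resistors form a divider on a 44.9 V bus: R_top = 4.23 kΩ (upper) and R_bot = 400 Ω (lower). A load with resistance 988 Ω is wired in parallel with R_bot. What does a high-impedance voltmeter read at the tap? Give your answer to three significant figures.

V_out ≈ 2.83 V

The load sits in parallel with R_bot: R_bot‖R_L = (400 × 988) / (400 + 988) = 284.7 Ω.
V_out = 44.9 × 284.7 / (4230 + 284.7) = 44.9 × 284.7/4515 = 2.83 V.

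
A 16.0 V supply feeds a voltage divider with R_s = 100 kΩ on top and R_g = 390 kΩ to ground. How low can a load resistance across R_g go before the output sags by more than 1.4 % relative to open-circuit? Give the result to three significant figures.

Output resistance R_th = R_s‖R_g = (100 × 390)/490.0 = 79.59 kΩ.
The fractional drop is R_th/(R_th + R_L); requiring this ≤ 0.0140 gives R_L ≥ R_th(1/0.0140 − 1) = 79.59 × 70.43 = 5.61 MΩ.

R_L(min) ≈ 5.61 MΩ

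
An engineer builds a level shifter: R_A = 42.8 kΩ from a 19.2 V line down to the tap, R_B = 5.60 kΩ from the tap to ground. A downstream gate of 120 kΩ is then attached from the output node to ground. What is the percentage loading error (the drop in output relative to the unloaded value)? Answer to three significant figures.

3.96 %

The divider's output (Thévenin) resistance is R_A‖R_B = 4.952 kΩ.
Fractional drop under load = R_th/(R_th + R_L) = 4.952 / (4.952 + 120) = 0.03963.
So the output falls by 3.96 %.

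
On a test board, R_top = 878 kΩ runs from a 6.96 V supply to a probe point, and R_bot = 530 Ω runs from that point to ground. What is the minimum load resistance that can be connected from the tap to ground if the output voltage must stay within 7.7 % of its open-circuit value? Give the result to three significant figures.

Output resistance R_th = R_top‖R_bot = (878000 × 530)/878500 = 529.7 Ω.
The fractional drop is R_th/(R_th + R_L); requiring this ≤ 0.0770 gives R_L ≥ R_th(1/0.0770 − 1) = 529.7 × 11.99 = 6.35 kΩ.

R_L(min) ≈ 6.35 kΩ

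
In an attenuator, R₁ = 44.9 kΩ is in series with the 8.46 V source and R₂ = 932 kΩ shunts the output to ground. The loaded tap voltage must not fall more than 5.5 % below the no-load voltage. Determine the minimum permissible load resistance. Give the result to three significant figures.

R_L(min) ≈ 736 kΩ

Output resistance R_th = R₁‖R₂ = (44.9 × 932)/976.9 = 42.84 kΩ.
The fractional drop is R_th/(R_th + R_L); requiring this ≤ 0.0550 gives R_L ≥ R_th(1/0.0550 − 1) = 42.84 × 17.18 = 736 kΩ.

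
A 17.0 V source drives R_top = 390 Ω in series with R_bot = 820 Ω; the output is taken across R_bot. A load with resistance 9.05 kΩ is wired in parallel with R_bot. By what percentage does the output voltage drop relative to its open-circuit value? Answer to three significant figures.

The divider's output (Thévenin) resistance is R_top‖R_bot = 264.3 Ω.
Fractional drop under load = R_th/(R_th + R_L) = 264.3 / (264.3 + 9050) = 0.02838.
So the output falls by 2.84 %.

2.84 %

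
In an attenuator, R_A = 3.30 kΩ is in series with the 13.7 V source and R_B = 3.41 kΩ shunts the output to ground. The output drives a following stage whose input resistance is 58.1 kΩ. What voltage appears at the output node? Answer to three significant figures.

The load sits in parallel with R_B: R_B‖R_L = (3.41 × 58.1) / (3.41 + 58.1) = 3.221 kΩ.
V_out = 13.7 × 3.221 / (3.30 + 3.221) = 13.7 × 3.221/6.521 = 6.77 V.
(Unloaded it would have been 6.96 V.)

V_out ≈ 6.77 V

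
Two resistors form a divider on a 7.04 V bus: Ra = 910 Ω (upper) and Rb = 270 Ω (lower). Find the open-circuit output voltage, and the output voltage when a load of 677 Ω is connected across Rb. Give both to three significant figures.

Open-circuit: V = 7.04 × 270/(910 + 270) = 1.61 V.
With the load, Rb becomes Rb‖R_L = 193.0 Ω, so V = 7.04 × 193.0/1103 = 1.23 V.

Unloaded: 1.61 V; loaded: 1.23 V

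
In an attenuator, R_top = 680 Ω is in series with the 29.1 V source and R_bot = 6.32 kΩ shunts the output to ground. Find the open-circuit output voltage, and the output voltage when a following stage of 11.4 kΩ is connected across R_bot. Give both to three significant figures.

Unloaded: 26.3 V; loaded: 24.9 V

Open-circuit: V = 29.1 × 6320/(680 + 6320) = 26.3 V.
With the load, R_bot becomes R_bot‖R_L = 4066 Ω, so V = 29.1 × 4066/4746 = 24.9 V.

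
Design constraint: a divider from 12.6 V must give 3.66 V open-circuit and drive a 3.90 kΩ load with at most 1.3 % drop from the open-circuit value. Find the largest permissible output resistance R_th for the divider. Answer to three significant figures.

Loading drop = R_th/(R_th + R_L) ≤ 0.0130, so R_th ≤ R_L · ε/(1−ε) = 3.90 kΩ × 0.0130/0.9870 = 51.4 Ω.
(Any R1, R2 with R2/(R1+R2) = 0.290 and R1‖R2 ≤ 51.4 Ω will meet the spec.)

R_th ≤ 51.4 Ω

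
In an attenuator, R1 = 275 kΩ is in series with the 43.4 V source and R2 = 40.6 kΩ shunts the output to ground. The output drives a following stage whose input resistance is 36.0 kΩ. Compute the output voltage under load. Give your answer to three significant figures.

The load sits in parallel with R2: R2‖R_L = (40.6 × 36.0) / (40.6 + 36.0) = 19.08 kΩ.
V_out = 43.4 × 19.08 / (275 + 19.08) = 43.4 × 19.08/294.1 = 2.82 V.
(Unloaded it would have been 5.58 V.)

V_out ≈ 2.82 V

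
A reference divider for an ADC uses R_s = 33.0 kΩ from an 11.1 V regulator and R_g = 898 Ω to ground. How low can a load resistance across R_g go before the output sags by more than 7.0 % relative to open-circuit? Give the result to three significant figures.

Output resistance R_th = R_s‖R_g = (33000 × 898)/33900 = 874.2 Ω.
The fractional drop is R_th/(R_th + R_L); requiring this ≤ 0.0700 gives R_L ≥ R_th(1/0.0700 − 1) = 874.2 × 13.29 = 11.6 kΩ.

R_L(min) ≈ 11.6 kΩ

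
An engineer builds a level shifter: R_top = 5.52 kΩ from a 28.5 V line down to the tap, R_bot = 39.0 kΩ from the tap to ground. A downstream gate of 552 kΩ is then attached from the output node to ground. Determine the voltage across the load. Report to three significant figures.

The load sits in parallel with R_bot: R_bot‖R_L = (39.0 × 552) / (39.0 + 552) = 36.43 kΩ.
V_out = 28.5 × 36.43 / (5.52 + 36.43) = 28.5 × 36.43/41.95 = 24.7 V.

V_out ≈ 24.7 V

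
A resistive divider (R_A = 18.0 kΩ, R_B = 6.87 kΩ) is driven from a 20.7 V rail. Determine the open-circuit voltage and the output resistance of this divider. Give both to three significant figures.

V_th is the open-circuit tap voltage: 20.7 × 6.87/(18.0 + 6.87) = 5.72 V.
With the supply zeroed, R_A and R_B appear in parallel from the tap: R_th = R_A‖R_B = (18.0 × 6.87)/24.87 = 4.97 kΩ.

V_th = 5.72 V, R_th = 4.97 kΩ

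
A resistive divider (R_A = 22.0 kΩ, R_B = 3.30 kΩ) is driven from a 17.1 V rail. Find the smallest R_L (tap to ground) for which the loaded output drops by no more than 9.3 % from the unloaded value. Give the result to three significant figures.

R_L(min) ≈ 28.0 kΩ

Output resistance R_th = R_A‖R_B = (22.0 × 3.30)/25.30 = 2.870 kΩ.
The fractional drop is R_th/(R_th + R_L); requiring this ≤ 0.0930 gives R_L ≥ R_th(1/0.0930 − 1) = 2.870 × 9.753 = 28.0 kΩ.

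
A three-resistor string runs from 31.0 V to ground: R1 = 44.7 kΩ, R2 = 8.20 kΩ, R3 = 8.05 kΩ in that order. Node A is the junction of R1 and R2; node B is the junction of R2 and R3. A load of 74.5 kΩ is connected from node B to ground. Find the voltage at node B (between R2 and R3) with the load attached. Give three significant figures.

At node B, R3 is in parallel with the load: R3‖R_L = 7.265 kΩ.
Below node A the resistance is R2 + (R3‖R_L) = 15.46 kΩ, so V_A = 31.0 × 15.46/60.16 = 7.968 V.
Then V_B = V_A × (R3‖R_L)/(R2 + R3‖R_L) = 7.968 × 7.265/15.46 = 3.74 V.

V ≈ 3.74 V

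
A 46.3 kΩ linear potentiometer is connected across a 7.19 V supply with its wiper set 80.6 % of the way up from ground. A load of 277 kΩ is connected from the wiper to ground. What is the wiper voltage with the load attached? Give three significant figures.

The wiper splits the pot into (1−α)R = 8.982 kΩ above and αR = 37.32 kΩ below.
Lower section ‖ load = 32.89 kΩ.
V_wiper = 7.19 × 32.89/(8.982 + 32.89) = 5.65 V.

V ≈ 5.65 V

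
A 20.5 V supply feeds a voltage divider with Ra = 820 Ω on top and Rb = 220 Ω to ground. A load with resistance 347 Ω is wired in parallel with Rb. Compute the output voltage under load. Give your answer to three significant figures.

The load sits in parallel with Rb: Rb‖R_L = (220 × 347) / (220 + 347) = 134.6 Ω.
V_out = 20.5 × 134.6 / (820 + 134.6) = 20.5 × 134.6/954.6 = 2.89 V.

V_out ≈ 2.89 V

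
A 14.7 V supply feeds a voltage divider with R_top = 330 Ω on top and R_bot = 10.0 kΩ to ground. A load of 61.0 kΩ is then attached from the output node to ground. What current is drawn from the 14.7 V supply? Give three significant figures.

I ≈ 1.65 mA

R_bot‖R_L = 8592 Ω, so the source sees R_top + R_bot‖R_L = 8922 Ω.
I = 14.7 V / 8922 Ω = 1.65 mA.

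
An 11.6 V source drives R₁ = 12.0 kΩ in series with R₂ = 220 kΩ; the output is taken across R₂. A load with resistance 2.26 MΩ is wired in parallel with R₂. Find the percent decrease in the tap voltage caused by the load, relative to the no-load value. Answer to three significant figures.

0.501 %

The divider's output (Thévenin) resistance is R₁‖R₂ = 11.38 kΩ.
Fractional drop under load = R_th/(R_th + R_L) = 11.38 / (11.38 + 2260) = 0.005010.
So the output falls by 0.501 %.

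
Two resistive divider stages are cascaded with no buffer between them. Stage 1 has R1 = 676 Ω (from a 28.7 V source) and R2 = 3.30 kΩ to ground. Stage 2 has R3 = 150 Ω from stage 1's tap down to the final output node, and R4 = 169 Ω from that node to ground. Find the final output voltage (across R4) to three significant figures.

V_out ≈ 4.57 V

Stage 2 presents R3+R4 = 319.0 Ω as a load on stage 1's tap.
Stage 1's lower leg becomes R2‖(R3+R4) = 290.9 Ω, so V_mid = 28.7 × 290.9/966.9 = 8.634 V.
Stage 2 is itself unloaded: V_out = V_mid × R4/(R3+R4) = 8.634 × 169/319.0 = 4.57 V.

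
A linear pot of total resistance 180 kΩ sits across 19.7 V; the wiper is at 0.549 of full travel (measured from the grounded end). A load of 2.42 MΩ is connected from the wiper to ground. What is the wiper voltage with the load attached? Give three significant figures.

The wiper splits the pot into (1−α)R = 81.18 kΩ above and αR = 98.82 kΩ below.
Lower section ‖ load = 94.94 kΩ.
V_wiper = 19.7 × 94.94/(81.18 + 94.94) = 10.6 V.

V ≈ 10.6 V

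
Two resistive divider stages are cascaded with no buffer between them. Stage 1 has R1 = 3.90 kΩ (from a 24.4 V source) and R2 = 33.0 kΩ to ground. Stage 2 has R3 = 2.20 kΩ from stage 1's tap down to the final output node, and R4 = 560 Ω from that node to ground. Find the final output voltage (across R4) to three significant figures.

Stage 2 presents R3+R4 = 2760 Ω as a load on stage 1's tap.
Stage 1's lower leg becomes R2‖(R3+R4) = 2547 Ω, so V_mid = 24.4 × 2547/6447 = 9.640 V.
Stage 2 is itself unloaded: V_out = V_mid × R4/(R3+R4) = 9.640 × 560/2760 = 1.96 V.

V_out ≈ 1.96 V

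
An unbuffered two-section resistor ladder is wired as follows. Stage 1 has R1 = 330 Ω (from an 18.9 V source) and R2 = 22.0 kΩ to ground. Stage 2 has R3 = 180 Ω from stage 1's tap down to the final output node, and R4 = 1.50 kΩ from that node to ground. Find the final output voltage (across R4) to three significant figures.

V_out ≈ 13.9 V

Stage 2 presents R3+R4 = 1680 Ω as a load on stage 1's tap.
Stage 1's lower leg becomes R2‖(R3+R4) = 1561 Ω, so V_mid = 18.9 × 1561/1891 = 15.60 V.
Stage 2 is itself unloaded: V_out = V_mid × R4/(R3+R4) = 15.60 × 1500/1680 = 13.9 V.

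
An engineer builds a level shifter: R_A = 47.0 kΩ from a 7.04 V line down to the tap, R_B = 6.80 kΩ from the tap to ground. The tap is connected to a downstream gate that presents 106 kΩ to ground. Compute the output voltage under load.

V_out ≈ 0.843 V

The load sits in parallel with R_B: R_B‖R_L = (6.80 × 106) / (6.80 + 106) = 6.390 kΩ.
V_out = 7.04 × 6.390 / (47.0 + 6.390) = 7.04 × 6.390/53.39 = 0.843 V.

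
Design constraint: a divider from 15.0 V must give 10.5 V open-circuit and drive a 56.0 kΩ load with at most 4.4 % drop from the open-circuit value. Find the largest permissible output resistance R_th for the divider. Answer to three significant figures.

Loading drop = R_th/(R_th + R_L) ≤ 0.0440, so R_th ≤ R_L · ε/(1−ε) = 56.0 kΩ × 0.0440/0.9560 = 2.58 kΩ.
(Any R1, R2 with R2/(R1+R2) = 0.700 and R1‖R2 ≤ 2.58 kΩ will meet the spec.)

R_th ≤ 2.58 kΩ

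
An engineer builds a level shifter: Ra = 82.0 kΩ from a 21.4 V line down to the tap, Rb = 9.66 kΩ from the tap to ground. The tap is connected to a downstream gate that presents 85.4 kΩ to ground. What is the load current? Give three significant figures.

Rb‖R_L = 8.678 kΩ; V_out = 21.4 × 8.678/90.68 = 2.048 V.
I_L = V_out / R_L = 2.048 / 85.4 kΩ = 0.0240 mA.

I_L ≈ 0.0240 mA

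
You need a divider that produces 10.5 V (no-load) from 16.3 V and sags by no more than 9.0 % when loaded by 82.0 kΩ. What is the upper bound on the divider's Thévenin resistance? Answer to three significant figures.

R_th ≤ 8.11 kΩ

Loading drop = R_th/(R_th + R_L) ≤ 0.0900, so R_th ≤ R_L · ε/(1−ε) = 82.0 kΩ × 0.0900/0.9100 = 8.11 kΩ.
(Any R1, R2 with R2/(R1+R2) = 0.644 and R1‖R2 ≤ 8.11 kΩ will meet the spec.)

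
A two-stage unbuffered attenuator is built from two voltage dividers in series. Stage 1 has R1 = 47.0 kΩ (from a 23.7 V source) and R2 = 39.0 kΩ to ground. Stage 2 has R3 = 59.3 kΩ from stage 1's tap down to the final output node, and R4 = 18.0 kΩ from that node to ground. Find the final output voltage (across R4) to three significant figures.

V_out ≈ 1.96 V

Stage 2 presents R3+R4 = 77.30 kΩ as a load on stage 1's tap.
Stage 1's lower leg becomes R2‖(R3+R4) = 25.92 kΩ, so V_mid = 23.7 × 25.92/72.92 = 8.425 V.
Stage 2 is itself unloaded: V_out = V_mid × R4/(R3+R4) = 8.425 × 18.0/77.30 = 1.96 V.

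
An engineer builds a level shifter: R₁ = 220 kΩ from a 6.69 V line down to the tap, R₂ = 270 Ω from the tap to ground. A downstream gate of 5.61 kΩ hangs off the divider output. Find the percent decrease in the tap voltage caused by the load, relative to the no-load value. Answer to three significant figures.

The divider's output (Thévenin) resistance is R₁‖R₂ = 269.7 Ω.
Fractional drop under load = R_th/(R_th + R_L) = 269.7 / (269.7 + 5610) = 0.04586.
So the output falls by 4.59 %.

4.59 %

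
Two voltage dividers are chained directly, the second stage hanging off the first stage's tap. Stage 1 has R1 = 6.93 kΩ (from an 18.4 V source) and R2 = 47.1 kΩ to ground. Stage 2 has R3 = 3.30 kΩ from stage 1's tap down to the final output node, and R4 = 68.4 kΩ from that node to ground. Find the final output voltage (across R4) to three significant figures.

V_out ≈ 14.1 V

Stage 2 presents R3+R4 = 71.70 kΩ as a load on stage 1's tap.
Stage 1's lower leg becomes R2‖(R3+R4) = 28.43 kΩ, so V_mid = 18.4 × 28.43/35.36 = 14.79 V.
Stage 2 is itself unloaded: V_out = V_mid × R4/(R3+R4) = 14.79 × 68.4/71.70 = 14.1 V.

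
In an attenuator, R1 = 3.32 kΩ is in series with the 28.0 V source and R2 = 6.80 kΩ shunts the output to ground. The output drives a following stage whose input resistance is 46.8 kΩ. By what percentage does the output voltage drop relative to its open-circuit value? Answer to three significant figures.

4.55 %

The divider's output (Thévenin) resistance is R1‖R2 = 2.231 kΩ.
Fractional drop under load = R_th/(R_th + R_L) = 2.231 / (2.231 + 46.8) = 0.04550.
So the output falls by 4.55 %.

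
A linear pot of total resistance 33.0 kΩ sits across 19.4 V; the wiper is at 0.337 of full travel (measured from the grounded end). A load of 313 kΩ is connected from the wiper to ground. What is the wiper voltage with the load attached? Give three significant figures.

V ≈ 6.39 V

The wiper splits the pot into (1−α)R = 21.88 kΩ above and αR = 11.12 kΩ below.
Lower section ‖ load = 10.74 kΩ.
V_wiper = 19.4 × 10.74/(21.88 + 10.74) = 6.39 V.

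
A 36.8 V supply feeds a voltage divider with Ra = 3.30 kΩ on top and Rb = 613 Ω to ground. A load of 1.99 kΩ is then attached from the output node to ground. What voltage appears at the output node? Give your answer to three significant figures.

The load sits in parallel with Rb: Rb‖R_L = (613 × 1990) / (613 + 1990) = 468.6 Ω.
V_out = 36.8 × 468.6 / (3300 + 468.6) = 36.8 × 468.6/3769 = 4.58 V.
(Unloaded it would have been 5.76 V.)

V_out ≈ 4.58 V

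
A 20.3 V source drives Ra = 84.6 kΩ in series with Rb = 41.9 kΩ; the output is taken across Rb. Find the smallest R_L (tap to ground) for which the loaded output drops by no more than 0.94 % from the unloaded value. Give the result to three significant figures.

R_L(min) ≈ 2.95 MΩ

Output resistance R_th = Ra‖Rb = (84.6 × 41.9)/126.5 = 28.02 kΩ.
The fractional drop is R_th/(R_th + R_L); requiring this ≤ 0.00940 gives R_L ≥ R_th(1/0.00940 − 1) = 28.02 × 105.4 = 2.95 MΩ.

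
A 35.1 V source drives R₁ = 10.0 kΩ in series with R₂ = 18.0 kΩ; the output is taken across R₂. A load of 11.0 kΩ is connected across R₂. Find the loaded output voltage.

The load sits in parallel with R₂: R₂‖R_L = (18.0 × 11.0) / (18.0 + 11.0) = 6.828 kΩ.
V_out = 35.1 × 6.828 / (10.0 + 6.828) = 35.1 × 6.828/16.83 = 14.2 V.

V_out ≈ 14.2 V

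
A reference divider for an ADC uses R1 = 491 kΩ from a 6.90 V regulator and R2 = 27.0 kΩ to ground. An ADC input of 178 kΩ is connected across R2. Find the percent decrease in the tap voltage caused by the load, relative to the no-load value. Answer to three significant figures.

12.6 %

Unloaded V = 6.90 × 27.0/518.0 = 0.35965 V.
Loaded: R2‖R_L = 23.44 kΩ, giving V = 6.90 × 23.44/514.4 = 0.31444 V.
Drop = (0.35965 − 0.31444) / 0.35965 = 12.6 %.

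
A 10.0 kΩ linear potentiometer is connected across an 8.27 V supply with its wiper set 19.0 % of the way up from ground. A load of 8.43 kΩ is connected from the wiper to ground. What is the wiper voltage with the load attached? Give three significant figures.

V ≈ 1.33 V

The wiper splits the pot into (1−α)R = 8.100 kΩ above and αR = 1.900 kΩ below.
Lower section ‖ load = 1.551 kΩ.
V_wiper = 8.27 × 1.551/(8.100 + 1.551) = 1.33 V.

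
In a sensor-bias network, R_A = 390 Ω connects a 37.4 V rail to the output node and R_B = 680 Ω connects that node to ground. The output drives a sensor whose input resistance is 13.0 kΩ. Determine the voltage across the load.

The load sits in parallel with R_B: R_B‖R_L = (680 × 13000) / (680 + 13000) = 646.2 Ω.
V_out = 37.4 × 646.2 / (390 + 646.2) = 37.4 × 646.2/1036 = 23.3 V.

V_out ≈ 23.3 V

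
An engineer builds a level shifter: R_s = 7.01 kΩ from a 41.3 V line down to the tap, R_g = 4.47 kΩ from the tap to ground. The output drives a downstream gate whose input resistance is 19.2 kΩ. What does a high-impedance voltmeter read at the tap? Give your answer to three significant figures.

V_out ≈ 14.1 V

The load sits in parallel with R_g: R_g‖R_L = (4.47 × 19.2) / (4.47 + 19.2) = 3.626 kΩ.
V_out = 41.3 × 3.626 / (7.01 + 3.626) = 41.3 × 3.626/10.64 = 14.1 V.
(Unloaded it would have been 16.1 V.)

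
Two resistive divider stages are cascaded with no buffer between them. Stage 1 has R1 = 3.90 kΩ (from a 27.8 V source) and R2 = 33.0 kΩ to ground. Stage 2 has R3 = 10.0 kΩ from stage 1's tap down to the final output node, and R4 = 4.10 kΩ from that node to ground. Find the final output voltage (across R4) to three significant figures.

V_out ≈ 5.80 V

Stage 2 presents R3+R4 = 14.10 kΩ as a load on stage 1's tap.
Stage 1's lower leg becomes R2‖(R3+R4) = 9.879 kΩ, so V_mid = 27.8 × 9.879/13.78 = 19.93 V.
Stage 2 is itself unloaded: V_out = V_mid × R4/(R3+R4) = 19.93 × 4.10/14.10 = 5.80 V.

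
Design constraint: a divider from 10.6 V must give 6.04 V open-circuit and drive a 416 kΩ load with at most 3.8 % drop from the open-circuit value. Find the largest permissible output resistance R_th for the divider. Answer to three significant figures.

R_th ≤ 16.4 kΩ

Loading drop = R_th/(R_th + R_L) ≤ 0.0380, so R_th ≤ R_L · ε/(1−ε) = 416 kΩ × 0.0380/0.9620 = 16.4 kΩ.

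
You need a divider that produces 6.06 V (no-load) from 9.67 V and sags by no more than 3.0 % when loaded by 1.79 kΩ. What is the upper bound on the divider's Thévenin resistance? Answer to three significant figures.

R_th ≤ 55.4 Ω

Loading drop = R_th/(R_th + R_L) ≤ 0.0300, so R_th ≤ R_L · ε/(1−ε) = 1.79 kΩ × 0.0300/0.9700 = 55.4 Ω.
(Any R1, R2 with R2/(R1+R2) = 0.627 and R1‖R2 ≤ 55.4 Ω will meet the spec.)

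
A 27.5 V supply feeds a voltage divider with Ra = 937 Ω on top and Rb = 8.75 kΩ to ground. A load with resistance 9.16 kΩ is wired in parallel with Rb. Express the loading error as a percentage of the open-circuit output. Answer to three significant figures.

Unloaded V = 27.5 × 8750/9687 = 24.840 V.
Loaded: Rb‖R_L = 4475 Ω, giving V = 27.5 × 4475/5412 = 22.739 V.
Drop = (24.840 − 22.739) / 24.840 = 8.46 %.

8.46 %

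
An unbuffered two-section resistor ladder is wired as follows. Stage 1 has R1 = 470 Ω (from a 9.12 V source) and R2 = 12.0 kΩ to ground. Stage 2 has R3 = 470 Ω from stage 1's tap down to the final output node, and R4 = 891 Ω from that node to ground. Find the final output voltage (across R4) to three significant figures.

Stage 2 presents R3+R4 = 1361 Ω as a load on stage 1's tap.
Stage 1's lower leg becomes R2‖(R3+R4) = 1222 Ω, so V_mid = 9.12 × 1222/1692 = 6.587 V.
Stage 2 is itself unloaded: V_out = V_mid × R4/(R3+R4) = 6.587 × 891/1361 = 4.31 V.

V_out ≈ 4.31 V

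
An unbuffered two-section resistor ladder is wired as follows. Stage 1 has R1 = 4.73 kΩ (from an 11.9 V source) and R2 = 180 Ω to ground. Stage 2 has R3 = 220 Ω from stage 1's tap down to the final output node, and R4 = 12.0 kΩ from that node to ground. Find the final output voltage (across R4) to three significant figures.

Stage 2 presents R3+R4 = 12220 Ω as a load on stage 1's tap.
Stage 1's lower leg becomes R2‖(R3+R4) = 177.4 Ω, so V_mid = 11.9 × 177.4/4907 = 0.4301 V.
Stage 2 is itself unloaded: V_out = V_mid × R4/(R3+R4) = 0.4301 × 12000/12220 = 0.422 V.

V_out ≈ 0.422 V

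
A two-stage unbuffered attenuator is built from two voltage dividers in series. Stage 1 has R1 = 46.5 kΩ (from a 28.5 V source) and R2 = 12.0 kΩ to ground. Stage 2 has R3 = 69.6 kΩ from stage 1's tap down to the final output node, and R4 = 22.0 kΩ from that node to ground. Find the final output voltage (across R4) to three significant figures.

V_out ≈ 1.27 V

Stage 2 presents R3+R4 = 91.60 kΩ as a load on stage 1's tap.
Stage 1's lower leg becomes R2‖(R3+R4) = 10.61 kΩ, so V_mid = 28.5 × 10.61/57.11 = 5.295 V.
Stage 2 is itself unloaded: V_out = V_mid × R4/(R3+R4) = 5.295 × 22.0/91.60 = 1.27 V.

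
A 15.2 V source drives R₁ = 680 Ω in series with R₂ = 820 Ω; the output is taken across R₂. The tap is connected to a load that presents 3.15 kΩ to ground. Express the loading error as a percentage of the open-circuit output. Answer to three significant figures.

10.6 %

The divider's output (Thévenin) resistance is R₁‖R₂ = 371.7 Ω.
Fractional drop under load = R_th/(R_th + R_L) = 371.7 / (371.7 + 3150) = 0.1056.
So the output falls by 10.6 %.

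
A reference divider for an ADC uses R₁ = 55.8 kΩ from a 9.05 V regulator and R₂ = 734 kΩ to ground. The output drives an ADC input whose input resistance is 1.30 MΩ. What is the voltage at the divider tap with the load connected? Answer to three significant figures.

The load sits in parallel with R₂: R₂‖R_L = (734 × 1300) / (734 + 1300) = 469.1 kΩ.
V_out = 9.05 × 469.1 / (55.8 + 469.1) = 9.05 × 469.1/524.9 = 8.09 V.
(Unloaded it would have been 8.41 V.)

V_out ≈ 8.09 V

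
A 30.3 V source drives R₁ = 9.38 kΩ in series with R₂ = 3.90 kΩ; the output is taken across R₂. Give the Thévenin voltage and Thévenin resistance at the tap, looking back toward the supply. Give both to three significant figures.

V_th = 8.90 V, R_th = 2.75 kΩ

V_th is the open-circuit tap voltage: 30.3 × 3.90/(9.38 + 3.90) = 8.90 V.
With the supply zeroed, R₁ and R₂ appear in parallel from the tap: R_th = R₁‖R₂ = (9.38 × 3.90)/13.28 = 2.75 kΩ.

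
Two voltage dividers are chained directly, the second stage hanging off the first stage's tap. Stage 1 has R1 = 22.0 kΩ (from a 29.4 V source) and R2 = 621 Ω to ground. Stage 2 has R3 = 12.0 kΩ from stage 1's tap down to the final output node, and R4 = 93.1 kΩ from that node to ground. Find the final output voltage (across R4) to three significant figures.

Stage 2 presents R3+R4 = 105100 Ω as a load on stage 1's tap.
Stage 1's lower leg becomes R2‖(R3+R4) = 617.4 Ω, so V_mid = 29.4 × 617.4/22620 = 0.8025 V.
Stage 2 is itself unloaded: V_out = V_mid × R4/(R3+R4) = 0.8025 × 93100/105100 = 0.711 V.

V_out ≈ 0.711 V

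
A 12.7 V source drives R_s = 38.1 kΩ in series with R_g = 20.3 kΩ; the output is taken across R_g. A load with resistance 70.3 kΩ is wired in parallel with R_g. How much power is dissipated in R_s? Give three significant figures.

Total resistance from the source is R_s + (R_g‖R_L) = 53.85 kΩ, so I = 12.7/53.85 kΩ = 0.2358 mA.
P = I²·R_s = (0.2358 mA)² × 38.1 kΩ = 2.12 mW.

P ≈ 2.12 mW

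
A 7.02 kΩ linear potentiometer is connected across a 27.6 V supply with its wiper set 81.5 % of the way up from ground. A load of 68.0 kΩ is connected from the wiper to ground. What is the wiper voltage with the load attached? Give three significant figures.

The wiper splits the pot into (1−α)R = 1.299 kΩ above and αR = 5.721 kΩ below.
Lower section ‖ load = 5.277 kΩ.
V_wiper = 27.6 × 5.277/(1.299 + 5.277) = 22.1 V.

V ≈ 22.1 V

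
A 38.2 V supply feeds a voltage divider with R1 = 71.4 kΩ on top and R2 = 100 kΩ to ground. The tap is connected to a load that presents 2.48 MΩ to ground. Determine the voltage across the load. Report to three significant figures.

The load sits in parallel with R2: R2‖R_L = (100 × 2480) / (100 + 2480) = 96.12 kΩ.
V_out = 38.2 × 96.12 / (71.4 + 96.12) = 38.2 × 96.12/167.5 = 21.9 V.

V_out ≈ 21.9 V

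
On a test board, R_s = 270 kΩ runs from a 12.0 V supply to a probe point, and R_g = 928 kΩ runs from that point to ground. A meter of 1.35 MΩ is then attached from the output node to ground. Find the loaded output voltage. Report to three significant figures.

The load sits in parallel with R_g: R_g‖R_L = (928 × 1350) / (928 + 1350) = 550.0 kΩ.
V_out = 12.0 × 550.0 / (270 + 550.0) = 12.0 × 550.0/820.0 = 8.05 V.

V_out ≈ 8.05 V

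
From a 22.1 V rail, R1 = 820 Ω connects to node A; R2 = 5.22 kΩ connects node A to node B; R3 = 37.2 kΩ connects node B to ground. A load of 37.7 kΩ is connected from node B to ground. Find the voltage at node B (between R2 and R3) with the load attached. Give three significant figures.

V ≈ 16.7 V

At node B, R3 is in parallel with the load: R3‖R_L = 18720 Ω.
Below node A the resistance is R2 + (R3‖R_L) = 23940 Ω, so V_A = 22.1 × 23940/24760 = 21.37 V.
Then V_B = V_A × (R3‖R_L)/(R2 + R3‖R_L) = 21.37 × 18720/23940 = 16.7 V.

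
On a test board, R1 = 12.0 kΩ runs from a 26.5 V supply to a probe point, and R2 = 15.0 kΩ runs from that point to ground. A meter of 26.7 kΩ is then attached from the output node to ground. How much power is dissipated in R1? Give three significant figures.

Total resistance from the source is R1 + (R2‖R_L) = 21.60 kΩ, so I = 26.5/21.60 kΩ = 1.227 mA.
P = I²·R1 = (1.227 mA)² × 12.0 kΩ = 18.1 mW.

P ≈ 18.1 mW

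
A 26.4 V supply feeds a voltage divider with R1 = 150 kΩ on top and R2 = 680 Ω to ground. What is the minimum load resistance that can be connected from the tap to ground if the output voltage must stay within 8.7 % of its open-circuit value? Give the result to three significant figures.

Output resistance R_th = R1‖R2 = (150000 × 680)/150700 = 676.9 Ω.
The fractional drop is R_th/(R_th + R_L); requiring this ≤ 0.0870 gives R_L ≥ R_th(1/0.0870 − 1) = 676.9 × 10.49 = 7.10 kΩ.

R_L(min) ≈ 7.10 kΩ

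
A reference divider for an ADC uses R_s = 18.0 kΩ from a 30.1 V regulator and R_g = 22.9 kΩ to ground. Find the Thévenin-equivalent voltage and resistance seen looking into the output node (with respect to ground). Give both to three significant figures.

V_th is the open-circuit tap voltage: 30.1 × 22.9/(18.0 + 22.9) = 16.9 V.
With the supply zeroed, R_s and R_g appear in parallel from the tap: R_th = R_s‖R_g = (18.0 × 22.9)/40.90 = 10.1 kΩ.

V_th = 16.9 V, R_th = 10.1 kΩ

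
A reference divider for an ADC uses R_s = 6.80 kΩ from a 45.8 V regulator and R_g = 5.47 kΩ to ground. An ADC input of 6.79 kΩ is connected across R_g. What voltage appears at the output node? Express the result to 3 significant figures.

V_out ≈ 14.1 V

The load sits in parallel with R_g: R_g‖R_L = (5.47 × 6.79) / (5.47 + 6.79) = 3.029 kΩ.
V_out = 45.8 × 3.029 / (6.80 + 3.029) = 45.8 × 3.029/9.829 = 14.1 V.
(Unloaded it would have been 20.4 V.)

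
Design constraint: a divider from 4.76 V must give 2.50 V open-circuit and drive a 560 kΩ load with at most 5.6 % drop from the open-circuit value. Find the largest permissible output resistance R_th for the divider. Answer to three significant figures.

Loading drop = R_th/(R_th + R_L) ≤ 0.0560, so R_th ≤ R_L · ε/(1−ε) = 560 kΩ × 0.0560/0.9440 = 33.2 kΩ.
(Any R1, R2 with R2/(R1+R2) = 0.525 and R1‖R2 ≤ 33.2 kΩ will meet the spec.)

R_th ≤ 33.2 kΩ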